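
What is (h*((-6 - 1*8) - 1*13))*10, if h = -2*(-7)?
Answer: -3780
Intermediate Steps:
h = 14
(h*((-6 - 1*8) - 1*13))*10 = (14*((-6 - 1*8) - 1*13))*10 = (14*((-6 - 8) - 13))*10 = (14*(-14 - 13))*10 = (14*(-27))*10 = -378*10 = -3780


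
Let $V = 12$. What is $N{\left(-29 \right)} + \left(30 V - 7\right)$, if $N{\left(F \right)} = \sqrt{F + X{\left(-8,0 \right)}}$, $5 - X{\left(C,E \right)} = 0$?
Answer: $353 + 2 i \sqrt{6} \approx 353.0 + 4.899 i$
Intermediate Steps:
$X{\left(C,E \right)} = 5$ ($X{\left(C,E \right)} = 5 - 0 = 5 + 0 = 5$)
$N{\left(F \right)} = \sqrt{5 + F}$ ($N{\left(F \right)} = \sqrt{F + 5} = \sqrt{5 + F}$)
$N{\left(-29 \right)} + \left(30 V - 7\right) = \sqrt{5 - 29} + \left(30 \cdot 12 - 7\right) = \sqrt{-24} + \left(360 - 7\right) = 2 i \sqrt{6} + 353 = 353 + 2 i \sqrt{6}$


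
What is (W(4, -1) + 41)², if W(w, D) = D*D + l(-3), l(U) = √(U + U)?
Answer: (42 + I*√6)² ≈ 1758.0 + 205.76*I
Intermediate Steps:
l(U) = √2*√U (l(U) = √(2*U) = √2*√U)
W(w, D) = D² + I*√6 (W(w, D) = D*D + √2*√(-3) = D² + √2*(I*√3) = D² + I*√6)
(W(4, -1) + 41)² = (((-1)² + I*√6) + 41)² = ((1 + I*√6) + 41)² = (42 + I*√6)²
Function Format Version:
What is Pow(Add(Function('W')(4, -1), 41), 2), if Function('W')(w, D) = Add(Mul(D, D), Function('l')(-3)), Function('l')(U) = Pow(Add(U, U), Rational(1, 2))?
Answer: Pow(Add(42, Mul(I, Pow(6, Rational(1, 2)))), 2) ≈ Add(1758.0, Mul(205.76, I))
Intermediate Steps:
Function('l')(U) = Mul(Pow(2, Rational(1, 2)), Pow(U, Rational(1, 2))) (Function('l')(U) = Pow(Mul(2, U), Rational(1, 2)) = Mul(Pow(2, Rational(1, 2)), Pow(U, Rational(1, 2))))
Function('W')(w, D) = Add(Pow(D, 2), Mul(I, Pow(6, Rational(1, 2)))) (Function('W')(w, D) = Add(Mul(D, D), Mul(Pow(2, Rational(1, 2)), Pow(-3, Rational(1, 2)))) = Add(Pow(D, 2), Mul(Pow(2, Rational(1, 2)), Mul(I, Pow(3, Rational(1, 2))))) = Add(Pow(D, 2), Mul(I, Pow(6, Rational(1, 2)))))
Pow(Add(Function('W')(4, -1), 41), 2) = Pow(Add(Add(Pow(-1, 2), Mul(I, Pow(6, Rational(1, 2)))), 41), 2) = Pow(Add(Add(1, Mul(I, Pow(6, Rational(1, 2)))), 41), 2) = Pow(Add(42, Mul(I, Pow(6, Rational(1, 2)))), 2)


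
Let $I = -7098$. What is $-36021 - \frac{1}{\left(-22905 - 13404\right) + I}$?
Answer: $- \frac{1563563546}{43407} \approx -36021.0$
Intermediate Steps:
$-36021 - \frac{1}{\left(-22905 - 13404\right) + I} = -36021 - \frac{1}{\left(-22905 - 13404\right) - 7098} = -36021 - \frac{1}{-36309 - 7098} = -36021 - \frac{1}{-43407} = -36021 - - \frac{1}{43407} = -36021 + \frac{1}{43407} = - \frac{1563563546}{43407}$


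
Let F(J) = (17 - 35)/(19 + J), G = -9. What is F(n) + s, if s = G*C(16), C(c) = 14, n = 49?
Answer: -4293/34 ≈ -126.26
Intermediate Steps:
s = -126 (s = -9*14 = -126)
F(J) = -18/(19 + J)
F(n) + s = -18/(19 + 49) - 126 = -18/68 - 126 = -18*1/68 - 126 = -9/34 - 126 = -4293/34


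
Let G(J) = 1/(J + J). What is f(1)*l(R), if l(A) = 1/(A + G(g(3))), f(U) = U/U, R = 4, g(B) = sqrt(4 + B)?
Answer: 112/447 - 2*sqrt(7)/447 ≈ 0.23872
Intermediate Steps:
G(J) = 1/(2*J)
f(U) = 1
l(A) = 1/(A + sqrt(7)/14) (l(A) = 1/(A + 1/(2*(sqrt(4 + 3)))) = 1/(A + 1/(2*(sqrt(7)))) = 1/(A + (sqrt(7)/7)/2) = 1/(A + sqrt(7)/14))
f(1)*l(R) = 1*(14/(sqrt(7) + 14*4)) = 1*(14/(sqrt(7) + 56)) = 1*(14/(56 + sqrt(7))) = 14/(56 + sqrt(7))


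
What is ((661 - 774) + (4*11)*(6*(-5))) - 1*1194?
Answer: -2627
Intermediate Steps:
((661 - 774) + (4*11)*(6*(-5))) - 1*1194 = (-113 + 44*(-30)) - 1194 = (-113 - 1320) - 1194 = -1433 - 1194 = -2627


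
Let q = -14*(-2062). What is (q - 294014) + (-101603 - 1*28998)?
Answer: -395747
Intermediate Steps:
q = 28868
(q - 294014) + (-101603 - 1*28998) = (28868 - 294014) + (-101603 - 1*28998) = -265146 + (-101603 - 28998) = -265146 - 130601 = -395747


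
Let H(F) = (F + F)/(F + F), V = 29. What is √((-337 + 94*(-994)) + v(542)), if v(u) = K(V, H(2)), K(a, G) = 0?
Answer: I*√93773 ≈ 306.22*I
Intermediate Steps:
H(F) = 1 (H(F) = (2*F)/((2*F)) = (2*F)*(1/(2*F)) = 1)
v(u) = 0
√((-337 + 94*(-994)) + v(542)) = √((-337 + 94*(-994)) + 0) = √((-337 - 93436) + 0) = √(-93773 + 0) = √(-93773) = I*√93773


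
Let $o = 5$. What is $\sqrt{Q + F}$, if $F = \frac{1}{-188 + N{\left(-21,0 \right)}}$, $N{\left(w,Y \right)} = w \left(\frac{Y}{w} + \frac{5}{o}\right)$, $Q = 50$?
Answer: $\frac{9 \sqrt{26961}}{209} \approx 7.0707$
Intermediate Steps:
$N{\left(w,Y \right)} = w \left(1 + \frac{Y}{w}\right)$ ($N{\left(w,Y \right)} = w \left(\frac{Y}{w} + \frac{5}{5}\right) = w \left(\frac{Y}{w} + 5 \cdot \frac{1}{5}\right) = w \left(\frac{Y}{w} + 1\right) = w \left(1 + \frac{Y}{w}\right)$)
$F = - \frac{1}{209}$ ($F = \frac{1}{-188 + \left(0 - 21\right)} = \frac{1}{-188 - 21} = \frac{1}{-209} = - \frac{1}{209} \approx -0.0047847$)
$\sqrt{Q + F} = \sqrt{50 - \frac{1}{209}} = \sqrt{\frac{10449}{209}} = \frac{9 \sqrt{26961}}{209}$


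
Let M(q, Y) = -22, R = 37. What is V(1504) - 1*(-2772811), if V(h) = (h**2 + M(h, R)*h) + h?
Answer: 5003243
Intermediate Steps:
V(h) = h**2 - 21*h (V(h) = (h**2 - 22*h) + h = h**2 - 21*h)
V(1504) - 1*(-2772811) = 1504*(-21 + 1504) - 1*(-2772811) = 1504*1483 + 2772811 = 2230432 + 2772811 = 5003243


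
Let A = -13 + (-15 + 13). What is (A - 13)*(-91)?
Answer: 2548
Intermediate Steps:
A = -15 (A = -13 - 2 = -15)
(A - 13)*(-91) = (-15 - 13)*(-91) = -28*(-91) = 2548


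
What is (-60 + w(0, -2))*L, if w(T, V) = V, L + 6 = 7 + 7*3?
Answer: -1364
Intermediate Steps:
L = 22 (L = -6 + (7 + 7*3) = -6 + (7 + 21) = -6 + 28 = 22)
(-60 + w(0, -2))*L = (-60 - 2)*22 = -62*22 = -1364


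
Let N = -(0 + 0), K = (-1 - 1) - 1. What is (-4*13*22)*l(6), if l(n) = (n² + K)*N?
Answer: 0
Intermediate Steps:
K = -3 (K = -2 - 1 = -3)
N = 0 (N = -1*0 = 0)
l(n) = 0 (l(n) = (n² - 3)*0 = (-3 + n²)*0 = 0)
(-4*13*22)*l(6) = (-4*13*22)*0 = -52*22*0 = -1144*0 = 0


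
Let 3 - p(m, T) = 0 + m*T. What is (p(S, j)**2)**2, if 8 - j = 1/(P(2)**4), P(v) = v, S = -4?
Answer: 373301041/256 ≈ 1.4582e+6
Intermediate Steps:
j = 127/16 (j = 8 - 1/(2**4) = 8 - 1/16 = 127/16 ≈ 7.9375)
p(m, T) = 3 - T*m (p(m, T) = 3 - (0 + m*T) = 3 - (0 + T*m) = 3 - T*m)
(p(S, j)**2)**2 = ((3 - 1*127/16*(-4))**2)**2 = ((3 + 127/4)**2)**2 = ((139/4)**2)**2 = (19321/16)**2 = 373301041/256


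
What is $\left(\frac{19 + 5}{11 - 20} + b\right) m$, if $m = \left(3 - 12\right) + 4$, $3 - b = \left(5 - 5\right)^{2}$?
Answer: $- \frac{5}{3} \approx -1.6667$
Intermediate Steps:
$b = 3$ ($b = 3 - \left(5 - 5\right)^{2} = 3 - 0^{2} = 3 - 0 = 3 + 0 = 3$)
$m = -5$ ($m = -9 + 4 = -5$)
$\left(\frac{19 + 5}{11 - 20} + b\right) m = \left(\frac{19 + 5}{11 - 20} + 3\right) \left(-5\right) = \left(\frac{24}{-9} + 3\right) \left(-5\right) = \left(24 \left(- \frac{1}{9}\right) + 3\right) \left(-5\right) = \left(- \frac{8}{3} + 3\right) \left(-5\right) = \frac{1}{3} \left(-5\right) = - \frac{5}{3}$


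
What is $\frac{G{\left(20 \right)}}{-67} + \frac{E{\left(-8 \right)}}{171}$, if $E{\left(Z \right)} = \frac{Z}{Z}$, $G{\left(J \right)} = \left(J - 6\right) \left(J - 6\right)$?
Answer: $- \frac{33449}{11457} \approx -2.9195$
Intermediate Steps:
$G{\left(J \right)} = \left(-6 + J\right)^{2}$ ($G{\left(J \right)} = \left(-6 + J\right) \left(-6 + J\right) = \left(-6 + J\right)^{2}$)
$E{\left(Z \right)} = 1$
$\frac{G{\left(20 \right)}}{-67} + \frac{E{\left(-8 \right)}}{171} = \frac{\left(-6 + 20\right)^{2}}{-67} + 1 \cdot \frac{1}{171} = 14^{2} \left(- \frac{1}{67}\right) + 1 \cdot \frac{1}{171} = 196 \left(- \frac{1}{67}\right) + \frac{1}{171} = - \frac{196}{67} + \frac{1}{171} = - \frac{33449}{11457}$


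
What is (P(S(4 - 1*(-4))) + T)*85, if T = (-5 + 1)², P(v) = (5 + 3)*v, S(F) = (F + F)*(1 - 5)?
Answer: -42160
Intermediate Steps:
S(F) = -8*F (S(F) = (2*F)*(-4) = -8*F)
P(v) = 8*v
T = 16 (T = (-4)² = 16)
(P(S(4 - 1*(-4))) + T)*85 = (8*(-8*(4 - 1*(-4))) + 16)*85 = (8*(-8*(4 + 4)) + 16)*85 = (8*(-8*8) + 16)*85 = (8*(-64) + 16)*85 = (-512 + 16)*85 = -496*85 = -42160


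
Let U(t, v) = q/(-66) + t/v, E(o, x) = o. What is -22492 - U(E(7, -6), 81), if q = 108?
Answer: -20038991/891 ≈ -22490.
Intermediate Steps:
U(t, v) = -18/11 + t/v (U(t, v) = 108/(-66) + t/v = 108*(-1/66) + t/v = -18/11 + t/v)
-22492 - U(E(7, -6), 81) = -22492 - (-18/11 + 7/81) = -22492 - 1*(-1381/891) = -22492 + 1381/891 = -20038991/891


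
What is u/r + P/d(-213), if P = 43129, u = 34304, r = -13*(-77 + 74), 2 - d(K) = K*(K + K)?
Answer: 3110925713/3538704 ≈ 879.11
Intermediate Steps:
d(K) = 2 - 2*K**2 (d(K) = 2 - K*(K + K) = 2 - K*2*K = 2 - 2*K**2)
r = 39 (r = -13*(-3) = 39)
u/r + P/d(-213) = 34304/39 + 43129/(2 - 2*(-213)**2) = 34304*(1/39) + 43129/(2 - 2*45369) = 34304/39 + 43129/(2 - 90738) = 34304/39 + 43129/(-90736) = 34304/39 + 43129*(-1/90736) = 34304/39 - 43129/90736 = 3110925713/3538704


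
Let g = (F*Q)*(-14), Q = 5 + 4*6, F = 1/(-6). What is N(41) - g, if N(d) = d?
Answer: -80/3 ≈ -26.667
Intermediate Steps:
F = -⅙ ≈ -0.16667
Q = 29 (Q = 5 + 24 = 29)
g = 203/3 (g = -⅙*29*(-14) = -29/6*(-14) = 203/3 ≈ 67.667)
N(41) - g = 41 - 1*203/3 = 41 - 203/3 = -80/3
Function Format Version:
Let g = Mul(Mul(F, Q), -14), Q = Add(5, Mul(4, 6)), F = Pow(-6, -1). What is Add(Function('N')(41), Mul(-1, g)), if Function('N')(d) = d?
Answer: Rational(-80, 3) ≈ -26.667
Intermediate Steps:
F = Rational(-1, 6) ≈ -0.16667
Q = 29 (Q = Add(5, 24) = 29)
g = Rational(203, 3) (g = Mul(Mul(Rational(-1, 6), 29), -14) = Mul(Rational(-29, 6), -14) = Rational(203, 3) ≈ 67.667)
Add(Function('N')(41), Mul(-1, g)) = Add(41, Mul(-1, Rational(203, 3))) = Add(41, Rational(-203, 3)) = Rational(-80, 3)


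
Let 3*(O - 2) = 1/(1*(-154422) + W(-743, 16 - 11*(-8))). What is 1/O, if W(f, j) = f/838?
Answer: 388219137/776437436 ≈ 0.50000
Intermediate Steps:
W(f, j) = f/838 (W(f, j) = f*(1/838) = f/838)
O = 776437436/388219137 (O = 2 + 1/(3*(1*(-154422) + (1/838)*(-743))) = 2 + 1/(3*(-154422 - 743/838)) = 2 + 1/(3*(-129406379/838)) = 2 + (1/3)*(-838/129406379) = 2 - 838/388219137 = 776437436/388219137 ≈ 2.0000)
1/O = 1/(776437436/388219137) = 388219137/776437436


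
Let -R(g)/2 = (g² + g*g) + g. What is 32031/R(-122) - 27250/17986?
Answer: -121767587/59245884 ≈ -2.0553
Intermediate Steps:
R(g) = -4*g² - 2*g (R(g) = -2*((g² + g*g) + g) = -2*((g² + g²) + g) = -2*(2*g² + g) = -2*(g + 2*g²) = -4*g² - 2*g)
32031/R(-122) - 27250/17986 = 32031/((-2*(-122)*(1 + 2*(-122)))) - 27250/17986 = 32031/((-2*(-122)*(1 - 244))) - 27250*1/17986 = 32031/((-2*(-122)*(-243))) - 13625/8993 = 32031/(-59292) - 13625/8993 = 32031*(-1/59292) - 13625/8993 = -3559/6588 - 13625/8993 = -121767587/59245884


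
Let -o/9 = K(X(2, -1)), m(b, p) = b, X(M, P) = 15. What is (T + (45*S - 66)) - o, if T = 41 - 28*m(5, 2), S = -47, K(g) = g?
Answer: -2145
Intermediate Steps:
o = -135 (o = -9*15 = -135)
T = -99 (T = 41 - 28*5 = 41 - 140 = -99)
(T + (45*S - 66)) - o = (-99 + (45*(-47) - 66)) - 1*(-135) = (-99 + (-2115 - 66)) + 135 = (-99 - 2181) + 135 = -2280 + 135 = -2145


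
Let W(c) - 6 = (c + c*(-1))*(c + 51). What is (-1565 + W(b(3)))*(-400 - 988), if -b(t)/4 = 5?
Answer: 2163892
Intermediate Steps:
b(t) = -20 (b(t) = -4*5 = -20)
W(c) = 6 (W(c) = 6 + (c + c*(-1))*(c + 51) = 6 + (c - c)*(51 + c) = 6 + 0*(51 + c) = 6 + 0 = 6)
(-1565 + W(b(3)))*(-400 - 988) = (-1565 + 6)*(-400 - 988) = -1559*(-1388) = 2163892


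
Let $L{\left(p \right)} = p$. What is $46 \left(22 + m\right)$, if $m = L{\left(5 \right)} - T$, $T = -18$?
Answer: $2070$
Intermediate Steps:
$m = 23$ ($m = 5 - -18 = 5 + 18 = 23$)
$46 \left(22 + m\right) = 46 \left(22 + 23\right) = 46 \cdot 45 = 2070$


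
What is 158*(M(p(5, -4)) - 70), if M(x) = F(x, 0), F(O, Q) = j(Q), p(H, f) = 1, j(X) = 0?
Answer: -11060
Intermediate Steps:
F(O, Q) = 0
M(x) = 0
158*(M(p(5, -4)) - 70) = 158*(0 - 70) = 158*(-70) = -11060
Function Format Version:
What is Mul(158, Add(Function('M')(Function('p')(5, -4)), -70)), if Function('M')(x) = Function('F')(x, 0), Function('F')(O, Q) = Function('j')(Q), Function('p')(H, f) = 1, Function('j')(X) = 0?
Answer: -11060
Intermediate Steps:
Function('F')(O, Q) = 0
Function('M')(x) = 0
Mul(158, Add(Function('M')(Function('p')(5, -4)), -70)) = Mul(158, Add(0, -70)) = Mul(158, -70) = -11060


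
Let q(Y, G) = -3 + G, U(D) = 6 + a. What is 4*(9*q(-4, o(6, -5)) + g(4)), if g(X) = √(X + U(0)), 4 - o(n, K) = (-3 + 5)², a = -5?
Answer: -108 + 4*√5 ≈ -99.056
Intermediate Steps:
U(D) = 1 (U(D) = 6 - 5 = 1)
o(n, K) = 0 (o(n, K) = 4 - (-3 + 5)² = 4 - 1*2² = 4 - 1*4 = 4 - 4 = 0)
g(X) = √(1 + X) (g(X) = √(X + 1) = √(1 + X))
4*(9*q(-4, o(6, -5)) + g(4)) = 4*(9*(-3 + 0) + √(1 + 4)) = 4*(9*(-3) + √5) = 4*(-27 + √5) = -108 + 4*√5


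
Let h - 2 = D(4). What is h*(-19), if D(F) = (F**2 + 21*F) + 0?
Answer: -1938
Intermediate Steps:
D(F) = F**2 + 21*F
h = 102 (h = 2 + 4*(21 + 4) = 2 + 4*25 = 2 + 100 = 102)
h*(-19) = 102*(-19) = -1938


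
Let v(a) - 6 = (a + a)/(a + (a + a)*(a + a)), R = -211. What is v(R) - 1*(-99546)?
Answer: 83922334/843 ≈ 99552.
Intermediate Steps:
v(a) = 6 + 2*a/(a + 4*a²) (v(a) = 6 + (a + a)/(a + (a + a)*(a + a)) = 6 + (2*a)/(a + (2*a)*(2*a)) = 6 + (2*a)/(a + 4*a²) = 6 + 2*a/(a + 4*a²))
v(R) - 1*(-99546) = 8*(1 + 3*(-211))/(1 + 4*(-211)) - 1*(-99546) = 8*(1 - 633)/(1 - 844) + 99546 = 8*(-632)/(-843) + 99546 = 8*(-1/843)*(-632) + 99546 = 5056/843 + 99546 = 83922334/843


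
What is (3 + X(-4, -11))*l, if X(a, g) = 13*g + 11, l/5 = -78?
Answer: 50310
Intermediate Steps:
l = -390 (l = 5*(-78) = -390)
X(a, g) = 11 + 13*g
(3 + X(-4, -11))*l = (3 + (11 + 13*(-11)))*(-390) = (3 + (11 - 143))*(-390) = (3 - 132)*(-390) = -129*(-390) = 50310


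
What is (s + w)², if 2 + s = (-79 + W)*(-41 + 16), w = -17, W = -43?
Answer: 9186961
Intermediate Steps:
s = 3048 (s = -2 + (-79 - 43)*(-41 + 16) = -2 - 122*(-25) = -2 + 3050 = 3048)
(s + w)² = (3048 - 17)² = 3031² = 9186961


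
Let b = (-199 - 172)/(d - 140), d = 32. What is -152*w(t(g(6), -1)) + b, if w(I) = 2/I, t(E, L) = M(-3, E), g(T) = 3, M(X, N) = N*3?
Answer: -3277/108 ≈ -30.343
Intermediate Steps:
M(X, N) = 3*N
t(E, L) = 3*E
b = 371/108 (b = (-199 - 172)/(32 - 140) = -371/(-108) = -371*(-1/108) = 371/108 ≈ 3.4352)
-152*w(t(g(6), -1)) + b = -304/(3*3) + 371/108 = -304/9 + 371/108 = -3277/108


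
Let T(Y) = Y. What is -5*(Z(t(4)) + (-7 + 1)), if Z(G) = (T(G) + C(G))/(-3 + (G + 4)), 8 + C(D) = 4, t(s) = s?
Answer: 30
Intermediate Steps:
C(D) = -4 (C(D) = -8 + 4 = -4)
Z(G) = (-4 + G)/(1 + G) (Z(G) = (G - 4)/(-3 + (G + 4)) = (-4 + G)/(-3 + (4 + G)) = (-4 + G)/(1 + G))
-5*(Z(t(4)) + (-7 + 1)) = -5*((-4 + 4)/(1 + 4) + (-7 + 1)) = -5*(0/5 - 6) = -5*((⅕)*0 - 6) = -5*(0 - 6) = -5*(-6) = 30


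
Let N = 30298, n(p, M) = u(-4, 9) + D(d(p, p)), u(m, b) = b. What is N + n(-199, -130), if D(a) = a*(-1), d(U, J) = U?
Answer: 30506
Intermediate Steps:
D(a) = -a
n(p, M) = 9 - p
N + n(-199, -130) = 30298 + (9 - 1*(-199)) = 30298 + (9 + 199) = 30298 + 208 = 30506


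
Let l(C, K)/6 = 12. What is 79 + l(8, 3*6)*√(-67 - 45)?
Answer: 79 + 288*I*√7 ≈ 79.0 + 761.98*I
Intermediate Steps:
l(C, K) = 72 (l(C, K) = 6*12 = 72)
79 + l(8, 3*6)*√(-67 - 45) = 79 + 72*√(-67 - 45) = 79 + 72*√(-112) = 79 + 72*(4*I*√7) = 79 + 288*I*√7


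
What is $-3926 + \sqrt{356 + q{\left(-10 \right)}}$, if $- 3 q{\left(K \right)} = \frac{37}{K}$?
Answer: $-3926 + \frac{\sqrt{321510}}{30} \approx -3907.1$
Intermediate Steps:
$q{\left(K \right)} = - \frac{37}{3 K}$ ($q{\left(K \right)} = - \frac{37 \frac{1}{K}}{3} = - \frac{37}{3 K}$)
$-3926 + \sqrt{356 + q{\left(-10 \right)}} = -3926 + \sqrt{356 - \frac{37}{3 \left(-10\right)}} = -3926 + \sqrt{356 - - \frac{37}{30}} = -3926 + \sqrt{356 + \frac{37}{30}} = -3926 + \sqrt{\frac{10717}{30}} = -3926 + \frac{\sqrt{321510}}{30}$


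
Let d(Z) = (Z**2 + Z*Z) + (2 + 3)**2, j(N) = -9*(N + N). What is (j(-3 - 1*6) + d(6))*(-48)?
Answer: -12432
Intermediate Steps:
j(N) = -18*N
d(Z) = 25 + 2*Z**2 (d(Z) = (Z**2 + Z**2) + 5**2 = 2*Z**2 + 25 = 25 + 2*Z**2)
(j(-3 - 1*6) + d(6))*(-48) = (-18*(-3 - 1*6) + (25 + 2*6**2))*(-48) = (-18*(-3 - 6) + (25 + 2*36))*(-48) = (-18*(-9) + (25 + 72))*(-48) = (162 + 97)*(-48) = 259*(-48) = -12432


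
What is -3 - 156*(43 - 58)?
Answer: 2337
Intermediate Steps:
-3 - 156*(43 - 58) = -3 - 156*(-15) = -3 + 2340 = 2337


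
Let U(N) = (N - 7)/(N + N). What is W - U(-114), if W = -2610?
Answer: -595201/228 ≈ -2610.5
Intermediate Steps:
U(N) = (-7 + N)/(2*N) (U(N) = (-7 + N)/((2*N)) = (-7 + N)*(1/(2*N)) = (-7 + N)/(2*N))
W - U(-114) = -2610 - (-7 - 114)/(2*(-114)) = -2610 - (-1)*(-121)/(2*114) = -2610 - 1*121/228 = -2610 - 121/228 = -595201/228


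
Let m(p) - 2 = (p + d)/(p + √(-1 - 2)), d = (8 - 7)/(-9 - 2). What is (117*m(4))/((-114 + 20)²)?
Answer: 34515/923362 - 5031*I*√3/1846724 ≈ 0.03738 - 0.0047186*I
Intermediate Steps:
d = -1/11 (d = 1/(-11) = 1*(-1/11) = -1/11 ≈ -0.090909)
m(p) = 2 + (-1/11 + p)/(p + I*√3) (m(p) = 2 + (p - 1/11)/(p + √(-1 - 2)) = 2 + (-1/11 + p)/(p + √(-3)) = 2 + (-1/11 + p)/(p + I*√3))
(117*m(4))/((-114 + 20)²) = (117*((-1/11 + 3*4 + 2*I*√3)/(4 + I*√3)))/((-114 + 20)²) = (117*((-1/11 + 12 + 2*I*√3)/(4 + I*√3)))/((-94)²) = (117*((131/11 + 2*I*√3)/(4 + I*√3)))/8836 = (117*(131/11 + 2*I*√3)/(4 + I*√3))*(1/8836) = 117*(131/11 + 2*I*√3)/(8836*(4 + I*√3))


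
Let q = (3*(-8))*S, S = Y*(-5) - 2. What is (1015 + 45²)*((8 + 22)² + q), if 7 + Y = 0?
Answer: 328320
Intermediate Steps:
Y = -7 (Y = -7 + 0 = -7)
S = 33 (S = -7*(-5) - 2 = 35 - 2 = 33)
q = -792 (q = (3*(-8))*33 = -24*33 = -792)
(1015 + 45²)*((8 + 22)² + q) = (1015 + 45²)*((8 + 22)² - 792) = (1015 + 2025)*(30² - 792) = 3040*(900 - 792) = 3040*108 = 328320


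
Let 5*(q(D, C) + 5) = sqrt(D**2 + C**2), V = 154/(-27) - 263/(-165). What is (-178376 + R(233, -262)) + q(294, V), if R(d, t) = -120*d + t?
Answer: -206603 + sqrt(190648074709)/7425 ≈ -2.0654e+5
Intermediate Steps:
V = -6103/1485 (V = 154*(-1/27) - 263*(-1/165) = -154/27 + 263/165 = -6103/1485 ≈ -4.1098)
R(d, t) = t - 120*d
q(D, C) = -5 + sqrt(C**2 + D**2)/5 (q(D, C) = -5 + sqrt(D**2 + C**2)/5 = -5 + sqrt(C**2 + D**2)/5)
(-178376 + R(233, -262)) + q(294, V) = (-178376 + (-262 - 120*233)) + (-5 + sqrt((-6103/1485)**2 + 294**2)/5) = (-178376 + (-262 - 27960)) + (-5 + sqrt(37246609/2205225 + 86436)/5) = (-178376 - 28222) + (-5 + sqrt(190648074709/2205225)/5) = -206598 + (-5 + (sqrt(190648074709)/1485)/5) = -206598 + (-5 + sqrt(190648074709)/7425) = -206603 + sqrt(190648074709)/7425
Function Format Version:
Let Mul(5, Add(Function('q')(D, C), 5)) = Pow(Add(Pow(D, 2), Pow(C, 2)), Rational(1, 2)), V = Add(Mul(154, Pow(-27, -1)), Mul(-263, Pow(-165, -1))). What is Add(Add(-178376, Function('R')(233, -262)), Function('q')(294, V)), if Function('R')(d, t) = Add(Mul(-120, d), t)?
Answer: Add(-206603, Mul(Rational(1, 7425), Pow(190648074709, Rational(1, 2)))) ≈ -2.0654e+5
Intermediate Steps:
V = Rational(-6103, 1485) (V = Add(Mul(154, Rational(-1, 27)), Mul(-263, Rational(-1, 165))) = Add(Rational(-154, 27), Rational(263, 165)) = Rational(-6103, 1485) ≈ -4.1098)
Function('R')(d, t) = Add(t, Mul(-120, d))
Function('q')(D, C) = Add(-5, Mul(Rational(1, 5), Pow(Add(Pow(C, 2), Pow(D, 2)), Rational(1, 2)))) (Function('q')(D, C) = Add(-5, Mul(Rational(1, 5), Pow(Add(Pow(D, 2), Pow(C, 2)), Rational(1, 2)))) = Add(-5, Mul(Rational(1, 5), Pow(Add(Pow(C, 2), Pow(D, 2)), Rational(1, 2)))))
Add(Add(-178376, Function('R')(233, -262)), Function('q')(294, V)) = Add(Add(-178376, Add(-262, Mul(-120, 233))), Add(-5, Mul(Rational(1, 5), Pow(Add(Pow(Rational(-6103, 1485), 2), Pow(294, 2)), Rational(1, 2))))) = Add(Add(-178376, Add(-262, -27960)), Add(-5, Mul(Rational(1, 5), Pow(Add(Rational(37246609, 2205225), 86436), Rational(1, 2))))) = Add(Add(-178376, -28222), Add(-5, Mul(Rational(1, 5), Pow(Rational(190648074709, 2205225), Rational(1, 2))))) = Add(-206598, Add(-5, Mul(Rational(1, 5), Mul(Rational(1, 1485), Pow(190648074709, Rational(1, 2)))))) = Add(-206598, Add(-5, Mul(Rational(1, 7425), Pow(190648074709, Rational(1, 2))))) = Add(-206603, Mul(Rational(1, 7425), Pow(190648074709, Rational(1, 2))))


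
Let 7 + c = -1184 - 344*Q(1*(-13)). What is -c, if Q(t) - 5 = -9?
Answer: -185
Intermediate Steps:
Q(t) = -4 (Q(t) = 5 - 9 = -4)
c = 185 (c = -7 + (-1184 - 344*(-4)) = -7 + (-1184 + 1376) = -7 + 192 = 185)
-c = -1*185 = -185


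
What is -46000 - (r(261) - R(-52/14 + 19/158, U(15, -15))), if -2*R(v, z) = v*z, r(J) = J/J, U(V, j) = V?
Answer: -101694587/2212 ≈ -45974.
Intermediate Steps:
r(J) = 1
R(v, z) = -v*z/2
-46000 - (r(261) - R(-52/14 + 19/158, U(15, -15))) = -46000 - (1 - (-1)*(-52/14 + 19/158)*15/2) = -46000 - (1 - (-1)*(-52*1/14 + 19*(1/158))*15/2) = -46000 - (1 - (-1)*(-26/7 + 19/158)*15/2) = -46000 - (1 - (-1)*(-3975)*15/(2*1106)) = -46000 - (1 - 1*59625/2212) = -46000 - (1 - 59625/2212) = -46000 - 1*(-57413/2212) = -46000 + 57413/2212 = -101694587/2212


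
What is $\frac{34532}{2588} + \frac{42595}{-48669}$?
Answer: $\frac{392600512}{31488843} \approx 12.468$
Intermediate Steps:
$\frac{34532}{2588} + \frac{42595}{-48669} = 34532 \cdot \frac{1}{2588} + 42595 \left(- \frac{1}{48669}\right) = \frac{8633}{647} - \frac{42595}{48669} = \frac{392600512}{31488843}$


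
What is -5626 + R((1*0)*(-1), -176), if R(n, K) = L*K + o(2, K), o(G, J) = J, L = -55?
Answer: 3878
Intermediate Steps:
R(n, K) = -54*K (R(n, K) = -55*K + K = -54*K)
-5626 + R((1*0)*(-1), -176) = -5626 - 54*(-176) = -5626 + 9504 = 3878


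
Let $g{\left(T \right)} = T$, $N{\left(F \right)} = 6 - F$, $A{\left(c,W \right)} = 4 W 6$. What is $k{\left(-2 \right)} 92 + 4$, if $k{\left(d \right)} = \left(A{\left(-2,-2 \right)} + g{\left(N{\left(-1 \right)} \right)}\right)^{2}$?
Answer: $154656$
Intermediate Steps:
$A{\left(c,W \right)} = 24 W$
$k{\left(d \right)} = 1681$ ($k{\left(d \right)} = \left(24 \left(-2\right) + \left(6 - -1\right)\right)^{2} = \left(-48 + \left(6 + 1\right)\right)^{2} = \left(-48 + 7\right)^{2} = \left(-41\right)^{2} = 1681$)
$k{\left(-2 \right)} 92 + 4 = 1681 \cdot 92 + 4 = 154652 + 4 = 154656$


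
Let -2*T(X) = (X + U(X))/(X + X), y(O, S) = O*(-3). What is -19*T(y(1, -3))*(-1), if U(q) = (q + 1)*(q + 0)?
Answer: 19/4 ≈ 4.7500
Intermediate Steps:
y(O, S) = -3*O
U(q) = q*(1 + q) (U(q) = (1 + q)*q = q*(1 + q))
T(X) = -(X + X*(1 + X))/(4*X) (T(X) = -(X + X*(1 + X))/(2*(X + X)) = -(X + X*(1 + X))/(2*(2*X)) = -(X + X*(1 + X))*1/(2*X)/2 = -(X + X*(1 + X))/(4*X))
-19*T(y(1, -3))*(-1) = -19*(-1/2 - (-3)/4)*(-1) = -19*(-1/2 - 1/4*(-3))*(-1) = -19*(-1/2 + 3/4)*(-1) = -19*1/4*(-1) = -19/4*(-1) = 19/4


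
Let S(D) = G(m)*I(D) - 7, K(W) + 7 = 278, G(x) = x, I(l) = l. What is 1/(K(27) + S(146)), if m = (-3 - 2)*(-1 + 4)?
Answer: -1/1926 ≈ -0.00051921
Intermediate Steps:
m = -15 (m = -5*3 = -15)
K(W) = 271 (K(W) = -7 + 278 = 271)
S(D) = -7 - 15*D (S(D) = -15*D - 7 = -7 - 15*D)
1/(K(27) + S(146)) = 1/(271 + (-7 - 15*146)) = 1/(271 + (-7 - 2190)) = 1/(271 - 2197) = 1/(-1926) = -1/1926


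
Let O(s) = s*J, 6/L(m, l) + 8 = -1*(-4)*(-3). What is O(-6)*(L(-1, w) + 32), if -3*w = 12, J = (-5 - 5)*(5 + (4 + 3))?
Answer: 22824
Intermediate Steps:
J = -120 (J = -10*(5 + 7) = -10*12 = -120)
w = -4 (w = -⅓*12 = -4)
L(m, l) = -3/10 (L(m, l) = 6/(-8 - 1*(-4)*(-3)) = 6/(-8 + 4*(-3)) = 6/(-8 - 12) = 6/(-20) = 6*(-1/20) = -3/10)
O(s) = -120*s (O(s) = s*(-120) = -120*s)
O(-6)*(L(-1, w) + 32) = (-120*(-6))*(-3/10 + 32) = 720*(317/10) = 22824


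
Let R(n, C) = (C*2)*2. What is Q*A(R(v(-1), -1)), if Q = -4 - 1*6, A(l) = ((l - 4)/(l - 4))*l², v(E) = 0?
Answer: -160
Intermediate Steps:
R(n, C) = 4*C (R(n, C) = (2*C)*2 = 4*C)
A(l) = l² (A(l) = ((-4 + l)/(-4 + l))*l² = 1*l² = l²)
Q = -10 (Q = -4 - 6 = -10)
Q*A(R(v(-1), -1)) = -10*(4*(-1))² = -10*(-4)² = -10*16 = -160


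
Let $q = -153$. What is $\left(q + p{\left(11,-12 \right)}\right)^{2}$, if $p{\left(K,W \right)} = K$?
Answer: $20164$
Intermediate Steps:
$\left(q + p{\left(11,-12 \right)}\right)^{2} = \left(-153 + 11\right)^{2} = \left(-142\right)^{2} = 20164$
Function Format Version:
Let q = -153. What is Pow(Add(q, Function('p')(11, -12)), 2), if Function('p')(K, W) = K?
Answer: 20164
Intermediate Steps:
Pow(Add(q, Function('p')(11, -12)), 2) = Pow(Add(-153, 11), 2) = Pow(-142, 2) = 20164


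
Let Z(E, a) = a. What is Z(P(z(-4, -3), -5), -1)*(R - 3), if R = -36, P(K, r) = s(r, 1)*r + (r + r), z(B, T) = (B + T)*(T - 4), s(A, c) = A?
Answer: 39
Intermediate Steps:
z(B, T) = (-4 + T)*(B + T) (z(B, T) = (B + T)*(-4 + T) = (-4 + T)*(B + T))
P(K, r) = r² + 2*r (P(K, r) = r*r + (r + r) = r² + 2*r)
Z(P(z(-4, -3), -5), -1)*(R - 3) = -(-36 - 3) = -1*(-39) = 39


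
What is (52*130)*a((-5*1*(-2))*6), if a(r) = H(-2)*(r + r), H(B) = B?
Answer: -1622400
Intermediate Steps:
a(r) = -4*r (a(r) = -2*(r + r) = -4*r)
(52*130)*a((-5*1*(-2))*6) = (52*130)*(-4*-5*1*(-2)*6) = 6760*(-4*(-5*(-2))*6) = 6760*(-40*6) = 6760*(-4*60) = 6760*(-240) = -1622400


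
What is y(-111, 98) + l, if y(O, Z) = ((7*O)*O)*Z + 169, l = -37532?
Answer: 8414843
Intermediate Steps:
y(O, Z) = 169 + 7*Z*O² (y(O, Z) = (7*O²)*Z + 169 = 7*Z*O² + 169 = 169 + 7*Z*O²)
y(-111, 98) + l = (169 + 7*98*(-111)²) - 37532 = (169 + 7*98*12321) - 37532 = (169 + 8452206) - 37532 = 8452375 - 37532 = 8414843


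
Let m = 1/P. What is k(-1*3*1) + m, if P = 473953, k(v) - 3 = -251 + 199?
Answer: -23223696/473953 ≈ -49.000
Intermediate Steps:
k(v) = -49 (k(v) = 3 + (-251 + 199) = 3 - 52 = -49)
m = 1/473953 ≈ 2.1099e-6
k(-1*3*1) + m = -49 + 1/473953 = -23223696/473953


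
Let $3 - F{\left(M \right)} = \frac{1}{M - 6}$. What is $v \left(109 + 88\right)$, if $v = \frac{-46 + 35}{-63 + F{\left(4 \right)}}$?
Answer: $\frac{4334}{119} \approx 36.42$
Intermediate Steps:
$F{\left(M \right)} = 3 - \frac{1}{-6 + M}$ ($F{\left(M \right)} = 3 - \frac{1}{M - 6} = 3 - \frac{1}{-6 + M}$)
$v = \frac{22}{119}$ ($v = \frac{-46 + 35}{-63 + \frac{-19 + 3 \cdot 4}{-6 + 4}} = - \frac{11}{-63 + \frac{-19 + 12}{-2}} = - \frac{11}{-63 - - \frac{7}{2}} = - \frac{11}{-63 + \frac{7}{2}} = - \frac{11}{- \frac{119}{2}} = \left(-11\right) \left(- \frac{2}{119}\right) = \frac{22}{119} \approx 0.18487$)
$v \left(109 + 88\right) = \frac{22 \left(109 + 88\right)}{119} = \frac{22}{119} \cdot 197 = \frac{4334}{119}$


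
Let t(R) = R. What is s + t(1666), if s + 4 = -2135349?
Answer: -2133687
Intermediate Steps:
s = -2135353 (s = -4 - 2135349 = -2135353)
s + t(1666) = -2135353 + 1666 = -2133687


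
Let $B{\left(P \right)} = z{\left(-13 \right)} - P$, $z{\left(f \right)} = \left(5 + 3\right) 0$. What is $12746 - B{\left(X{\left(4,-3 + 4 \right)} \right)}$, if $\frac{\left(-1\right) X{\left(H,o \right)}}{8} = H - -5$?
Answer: $12674$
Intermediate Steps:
$z{\left(f \right)} = 0$ ($z{\left(f \right)} = 8 \cdot 0 = 0$)
$X{\left(H,o \right)} = -40 - 8 H$ ($X{\left(H,o \right)} = - 8 \left(H - -5\right) = - 8 \left(H + 5\right) = - 8 \left(5 + H\right) = -40 - 8 H$)
$B{\left(P \right)} = - P$ ($B{\left(P \right)} = 0 - P = - P$)
$12746 - B{\left(X{\left(4,-3 + 4 \right)} \right)} = 12746 - - (-40 - 32) = 12746 - \left(-1\right) \left(-72\right) = 12746 - 72 = 12674$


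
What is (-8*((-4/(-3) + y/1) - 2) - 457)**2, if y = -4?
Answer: 1585081/9 ≈ 1.7612e+5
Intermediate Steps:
(-8*((-4/(-3) + y/1) - 2) - 457)**2 = (-8*((-4/(-3) - 4/1) - 2) - 457)**2 = (-8*((-4*(-1/3) - 4*1) - 2) - 457)**2 = (-8*((4/3 - 4) - 2) - 457)**2 = (-8*(-8/3 - 2) - 457)**2 = (-8*(-14/3) - 457)**2 = (112/3 - 457)**2 = (-1259/3)**2 = 1585081/9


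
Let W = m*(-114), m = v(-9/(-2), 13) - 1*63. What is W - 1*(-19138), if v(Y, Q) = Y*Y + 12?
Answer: 45287/2 ≈ 22644.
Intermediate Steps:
v(Y, Q) = 12 + Y² (v(Y, Q) = Y² + 12 = 12 + Y²)
m = -123/4 (m = (12 + (-9/(-2))²) - 1*63 = (12 + (-9*(-½))²) - 63 = (12 + (9/2)²) - 63 = (12 + 81/4) - 63 = 129/4 - 63 = -123/4 ≈ -30.750)
W = 7011/2 (W = -123/4*(-114) = 7011/2 ≈ 3505.5)
W - 1*(-19138) = 7011/2 - 1*(-19138) = 7011/2 + 19138 = 45287/2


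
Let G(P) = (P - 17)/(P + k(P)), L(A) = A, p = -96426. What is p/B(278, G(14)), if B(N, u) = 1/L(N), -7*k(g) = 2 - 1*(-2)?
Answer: -26806428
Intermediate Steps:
k(g) = -4/7 (k(g) = -(2 - 1*(-2))/7 = -(2 + 2)/7 = -1/7*4 = -4/7)
G(P) = (-17 + P)/(-4/7 + P) (G(P) = (P - 17)/(P - 4/7) = (-17 + P)/(-4/7 + P))
B(N, u) = 1/N
p/B(278, G(14)) = -96426/(1/278) = -96426/1/278 = -96426*278 = -26806428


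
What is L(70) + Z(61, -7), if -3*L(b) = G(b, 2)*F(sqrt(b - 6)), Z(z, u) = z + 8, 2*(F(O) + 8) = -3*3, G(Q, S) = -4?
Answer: 157/3 ≈ 52.333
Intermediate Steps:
F(O) = -25/2 (F(O) = -8 + (-3*3)/2 = -8 + (1/2)*(-9) = -8 - 9/2 = -25/2)
Z(z, u) = 8 + z
L(b) = -50/3 (L(b) = -(-4)*(-25)/(3*2) = -1/3*50 = -50/3)
L(70) + Z(61, -7) = -50/3 + (8 + 61) = -50/3 + 69 = 157/3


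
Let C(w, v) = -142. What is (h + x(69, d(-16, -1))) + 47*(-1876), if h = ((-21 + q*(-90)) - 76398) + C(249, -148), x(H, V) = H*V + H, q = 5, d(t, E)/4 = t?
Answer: -169530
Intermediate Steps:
d(t, E) = 4*t
x(H, V) = H + H*V
h = -77011 (h = ((-21 + 5*(-90)) - 76398) - 142 = ((-21 - 450) - 76398) - 142 = (-471 - 76398) - 142 = -76869 - 142 = -77011)
(h + x(69, d(-16, -1))) + 47*(-1876) = (-77011 + 69*(1 + 4*(-16))) + 47*(-1876) = (-77011 + 69*(1 - 64)) - 88172 = (-77011 + 69*(-63)) - 88172 = (-77011 - 4347) - 88172 = -81358 - 88172 = -169530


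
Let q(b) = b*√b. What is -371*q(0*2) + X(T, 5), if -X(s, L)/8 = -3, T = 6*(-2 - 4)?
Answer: 24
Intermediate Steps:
T = -36 (T = 6*(-6) = -36)
X(s, L) = 24 (X(s, L) = -8*(-3) = 24)
q(b) = b^(3/2)
-371*q(0*2) + X(T, 5) = -371*(0*2)^(3/2) + 24 = -371*0^(3/2) + 24 = -371*0 + 24 = 0 + 24 = 24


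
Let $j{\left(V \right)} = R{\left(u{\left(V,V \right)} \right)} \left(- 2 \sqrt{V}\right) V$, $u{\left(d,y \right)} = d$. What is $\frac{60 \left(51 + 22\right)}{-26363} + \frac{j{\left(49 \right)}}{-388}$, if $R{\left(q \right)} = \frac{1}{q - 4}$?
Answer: $- \frac{29194891}{230148990} \approx -0.12685$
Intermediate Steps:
$R{\left(q \right)} = \frac{1}{-4 + q}$
$j{\left(V \right)} = - \frac{2 V^{\frac{3}{2}}}{-4 + V}$ ($j{\left(V \right)} = \frac{\left(-2\right) \sqrt{V}}{-4 + V} V = - \frac{2 \sqrt{V}}{-4 + V} V = - \frac{2 V^{\frac{3}{2}}}{-4 + V}$)
$\frac{60 \left(51 + 22\right)}{-26363} + \frac{j{\left(49 \right)}}{-388} = \frac{60 \left(51 + 22\right)}{-26363} + \frac{\left(-2\right) 49^{\frac{3}{2}} \frac{1}{-4 + 49}}{-388} = 60 \cdot 73 \left(- \frac{1}{26363}\right) + \left(-2\right) 343 \cdot \frac{1}{45} \left(- \frac{1}{388}\right) = 4380 \left(- \frac{1}{26363}\right) + \left(-2\right) 343 \cdot \frac{1}{45} \left(- \frac{1}{388}\right) = - \frac{4380}{26363} - - \frac{343}{8730} = - \frac{4380}{26363} + \frac{343}{8730} = - \frac{29194891}{230148990}$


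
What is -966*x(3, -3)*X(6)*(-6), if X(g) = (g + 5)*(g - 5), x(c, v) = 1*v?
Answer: -191268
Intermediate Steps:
x(c, v) = v
X(g) = (-5 + g)*(5 + g) (X(g) = (5 + g)*(-5 + g) = (-5 + g)*(5 + g))
-966*x(3, -3)*X(6)*(-6) = -966*(-3*(-25 + 6**2))*(-6) = -966*(-3*(-25 + 36))*(-6) = -966*(-3*11)*(-6) = -(-31878)*(-6) = -966*198 = -191268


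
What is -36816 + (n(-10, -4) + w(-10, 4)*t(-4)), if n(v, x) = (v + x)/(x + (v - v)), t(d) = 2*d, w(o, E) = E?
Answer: -73689/2 ≈ -36845.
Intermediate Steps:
n(v, x) = (v + x)/x (n(v, x) = (v + x)/(x + 0) = (v + x)/x)
-36816 + (n(-10, -4) + w(-10, 4)*t(-4)) = -36816 + ((-10 - 4)/(-4) + 4*(2*(-4))) = -36816 + (-¼*(-14) + 4*(-8)) = -36816 + (7/2 - 32) = -36816 - 57/2 = -73689/2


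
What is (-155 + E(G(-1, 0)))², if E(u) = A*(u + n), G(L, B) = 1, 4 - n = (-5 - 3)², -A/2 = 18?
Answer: 3876961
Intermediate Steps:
A = -36 (A = -2*18 = -36)
n = -60 (n = 4 - (-5 - 3)² = 4 - 1*(-8)² = 4 - 1*64 = 4 - 64 = -60)
E(u) = 2160 - 36*u (E(u) = -36*(u - 60) = -36*(-60 + u) = 2160 - 36*u)
(-155 + E(G(-1, 0)))² = (-155 + (2160 - 36*1))² = (-155 + (2160 - 36))² = (-155 + 2124)² = 1969² = 3876961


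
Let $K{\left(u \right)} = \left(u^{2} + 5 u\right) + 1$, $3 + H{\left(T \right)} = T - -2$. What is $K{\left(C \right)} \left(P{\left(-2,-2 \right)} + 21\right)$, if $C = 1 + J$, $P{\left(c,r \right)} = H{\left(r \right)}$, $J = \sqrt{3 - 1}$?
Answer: $162 + 126 \sqrt{2} \approx 340.19$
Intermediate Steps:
$J = \sqrt{2} \approx 1.4142$
$H{\left(T \right)} = -1 + T$ ($H{\left(T \right)} = -3 + \left(T - -2\right) = -3 + \left(T + 2\right) = -3 + \left(2 + T\right) = -1 + T$)
$P{\left(c,r \right)} = -1 + r$
$C = 1 + \sqrt{2} \approx 2.4142$
$K{\left(u \right)} = 1 + u^{2} + 5 u$
$K{\left(C \right)} \left(P{\left(-2,-2 \right)} + 21\right) = \left(1 + \left(1 + \sqrt{2}\right)^{2} + 5 \left(1 + \sqrt{2}\right)\right) \left(\left(-1 - 2\right) + 21\right) = \left(1 + \left(1 + \sqrt{2}\right)^{2} + \left(5 + 5 \sqrt{2}\right)\right) \left(-3 + 21\right) = \left(6 + \left(1 + \sqrt{2}\right)^{2} + 5 \sqrt{2}\right) 18 = 108 + 18 \left(1 + \sqrt{2}\right)^{2} + 90 \sqrt{2}$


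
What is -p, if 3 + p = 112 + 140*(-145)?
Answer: 20191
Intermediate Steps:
p = -20191 (p = -3 + (112 + 140*(-145)) = -3 + (112 - 20300) = -3 - 20188 = -20191)
-p = -1*(-20191) = 20191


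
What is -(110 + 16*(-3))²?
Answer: -3844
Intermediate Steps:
-(110 + 16*(-3))² = -(110 - 48)² = -1*62² = -1*3844 = -3844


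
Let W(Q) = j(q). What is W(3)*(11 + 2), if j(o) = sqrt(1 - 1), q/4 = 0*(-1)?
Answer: 0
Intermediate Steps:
q = 0 (q = 4*(0*(-1)) = 4*0 = 0)
j(o) = 0 (j(o) = sqrt(0) = 0)
W(Q) = 0
W(3)*(11 + 2) = 0*(11 + 2) = 0*13 = 0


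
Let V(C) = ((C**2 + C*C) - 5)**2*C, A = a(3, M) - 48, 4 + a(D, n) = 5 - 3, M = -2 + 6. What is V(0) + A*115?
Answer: -5750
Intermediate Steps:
M = 4
a(D, n) = -2 (a(D, n) = -4 + (5 - 3) = -4 + 2 = -2)
A = -50 (A = -2 - 48 = -50)
V(C) = C*(-5 + 2*C**2)**2 (V(C) = ((C**2 + C**2) - 5)**2*C = (2*C**2 - 5)**2*C = (-5 + 2*C**2)**2*C = C*(-5 + 2*C**2)**2)
V(0) + A*115 = 0*(-5 + 2*0**2)**2 - 50*115 = 0*(-5 + 2*0)**2 - 5750 = 0*(-5 + 0)**2 - 5750 = 0*(-5)**2 - 5750 = 0*25 - 5750 = 0 - 5750 = -5750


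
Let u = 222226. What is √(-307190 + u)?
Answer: 2*I*√21241 ≈ 291.49*I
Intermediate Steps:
√(-307190 + u) = √(-307190 + 222226) = √(-84964) = 2*I*√21241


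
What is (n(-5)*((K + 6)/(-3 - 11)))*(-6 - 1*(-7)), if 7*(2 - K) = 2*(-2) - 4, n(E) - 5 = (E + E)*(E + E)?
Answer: -480/7 ≈ -68.571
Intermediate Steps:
n(E) = 5 + 4*E² (n(E) = 5 + (E + E)*(E + E) = 5 + (2*E)*(2*E) = 5 + 4*E²)
K = 22/7 (K = 2 - (2*(-2) - 4)/7 = 2 - (-4 - 4)/7 = 2 - ⅐*(-8) = 2 + 8/7 = 22/7 ≈ 3.1429)
(n(-5)*((K + 6)/(-3 - 11)))*(-6 - 1*(-7)) = ((5 + 4*(-5)²)*((22/7 + 6)/(-3 - 11)))*(-6 - 1*(-7)) = ((5 + 4*25)*((64/7)/(-14)))*(-6 + 7) = ((5 + 100)*((64/7)*(-1/14)))*1 = (105*(-32/49))*1 = -480/7*1 = -480/7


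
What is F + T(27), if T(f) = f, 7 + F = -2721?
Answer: -2701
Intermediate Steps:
F = -2728 (F = -7 - 2721 = -2728)
F + T(27) = -2728 + 27 = -2701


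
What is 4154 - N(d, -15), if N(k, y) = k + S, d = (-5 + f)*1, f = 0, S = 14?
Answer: 4145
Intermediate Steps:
d = -5 (d = (-5 + 0)*1 = -5*1 = -5)
N(k, y) = 14 + k (N(k, y) = k + 14 = 14 + k)
4154 - N(d, -15) = 4154 - (14 - 5) = 4154 - 1*9 = 4154 - 9 = 4145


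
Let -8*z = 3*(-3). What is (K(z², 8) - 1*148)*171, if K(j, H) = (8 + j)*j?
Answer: -95447925/4096 ≈ -23303.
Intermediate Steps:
z = 9/8 (z = -3*(-3)/8 = -⅛*(-9) = 9/8 ≈ 1.1250)
K(j, H) = j*(8 + j)
(K(z², 8) - 1*148)*171 = ((9/8)²*(8 + (9/8)²) - 1*148)*171 = (81*(8 + 81/64)/64 - 148)*171 = ((81/64)*(593/64) - 148)*171 = (48033/4096 - 148)*171 = -558175/4096*171 = -95447925/4096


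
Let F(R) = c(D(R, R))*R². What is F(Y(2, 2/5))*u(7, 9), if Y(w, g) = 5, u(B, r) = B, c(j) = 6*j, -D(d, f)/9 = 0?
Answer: 0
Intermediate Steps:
D(d, f) = 0 (D(d, f) = -9*0 = 0)
F(R) = 0 (F(R) = (6*0)*R² = 0*R² = 0)
F(Y(2, 2/5))*u(7, 9) = 0*7 = 0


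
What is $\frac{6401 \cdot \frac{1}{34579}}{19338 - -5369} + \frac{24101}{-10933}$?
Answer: $- \frac{20590459168520}{9340535878349} \approx -2.2044$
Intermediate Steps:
$\frac{6401 \cdot \frac{1}{34579}}{19338 - -5369} + \frac{24101}{-10933} = \frac{6401 \cdot \frac{1}{34579}}{19338 + 5369} + 24101 \left(- \frac{1}{10933}\right) = \frac{6401}{34579 \cdot 24707} - \frac{24101}{10933} = \frac{6401}{34579} \cdot \frac{1}{24707} - \frac{24101}{10933} = \frac{6401}{854343353} - \frac{24101}{10933} = - \frac{20590459168520}{9340535878349}$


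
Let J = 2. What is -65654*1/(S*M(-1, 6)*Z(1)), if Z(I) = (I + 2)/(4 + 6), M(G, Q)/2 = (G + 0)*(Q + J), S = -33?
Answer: -164135/396 ≈ -414.48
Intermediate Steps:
M(G, Q) = 2*G*(2 + Q) (M(G, Q) = 2*((G + 0)*(Q + 2)) = 2*(G*(2 + Q)) = 2*G*(2 + Q))
Z(I) = ⅕ + I/10 (Z(I) = (2 + I)/10 = (2 + I)*(⅒) = ⅕ + I/10)
-65654*1/(S*M(-1, 6)*Z(1)) = -65654*1/(66*(2 + 6)*(⅕ + (⅒)*1)) = -65654*1/(528*(⅕ + ⅒)) = -65654/(((3/10)*(-33))*(-16)) = -65654/((-99/10*(-16))) = -65654/792/5 = -65654*5/792 = -164135/396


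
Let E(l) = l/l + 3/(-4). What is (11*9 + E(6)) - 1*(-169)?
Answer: 1073/4 ≈ 268.25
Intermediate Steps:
E(l) = 1/4 (E(l) = 1 + 3*(-1/4) = 1 - 3/4 = 1/4)
(11*9 + E(6)) - 1*(-169) = (11*9 + 1/4) - 1*(-169) = (99 + 1/4) + 169 = 397/4 + 169 = 1073/4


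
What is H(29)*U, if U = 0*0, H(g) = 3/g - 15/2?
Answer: 0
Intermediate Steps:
H(g) = -15/2 + 3/g (H(g) = 3/g - 15*½ = 3/g - 15/2 = -15/2 + 3/g)
U = 0
H(29)*U = (-15/2 + 3/29)*0 = -429/58*0 = 0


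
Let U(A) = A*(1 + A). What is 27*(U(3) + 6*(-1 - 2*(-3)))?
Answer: 1134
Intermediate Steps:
27*(U(3) + 6*(-1 - 2*(-3))) = 27*(3*(1 + 3) + 6*(-1 - 2*(-3))) = 27*(3*4 + 6*(-1 + 6)) = 27*(12 + 6*5) = 27*(12 + 30) = 27*42 = 1134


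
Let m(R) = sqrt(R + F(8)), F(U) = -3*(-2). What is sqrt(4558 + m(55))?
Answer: sqrt(4558 + sqrt(61)) ≈ 67.571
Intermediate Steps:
F(U) = 6
m(R) = sqrt(6 + R) (m(R) = sqrt(R + 6) = sqrt(6 + R))
sqrt(4558 + m(55)) = sqrt(4558 + sqrt(6 + 55)) = sqrt(4558 + sqrt(61))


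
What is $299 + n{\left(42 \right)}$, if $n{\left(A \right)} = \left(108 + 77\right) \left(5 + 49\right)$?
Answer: $10289$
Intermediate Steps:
$n{\left(A \right)} = 9990$ ($n{\left(A \right)} = 185 \cdot 54 = 9990$)
$299 + n{\left(42 \right)} = 299 + 9990 = 10289$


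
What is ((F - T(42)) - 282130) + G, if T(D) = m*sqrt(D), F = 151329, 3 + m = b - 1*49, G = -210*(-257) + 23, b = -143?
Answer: -76808 + 195*sqrt(42) ≈ -75544.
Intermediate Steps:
G = 53993 (G = 53970 + 23 = 53993)
m = -195 (m = -3 + (-143 - 1*49) = -3 + (-143 - 49) = -3 - 192 = -195)
T(D) = -195*sqrt(D)
((F - T(42)) - 282130) + G = ((151329 - (-195)*sqrt(42)) - 282130) + 53993 = ((151329 + 195*sqrt(42)) - 282130) + 53993 = (-130801 + 195*sqrt(42)) + 53993 = -76808 + 195*sqrt(42)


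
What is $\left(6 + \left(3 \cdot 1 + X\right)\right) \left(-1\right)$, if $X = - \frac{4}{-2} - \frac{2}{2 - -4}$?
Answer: $- \frac{32}{3} \approx -10.667$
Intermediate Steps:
$X = \frac{5}{3}$ ($X = \left(-4\right) \left(- \frac{1}{2}\right) - \frac{2}{2 + 4} = 2 - \frac{2}{6} = 2 - \frac{1}{3} = \frac{5}{3} \approx 1.6667$)
$\left(6 + \left(3 \cdot 1 + X\right)\right) \left(-1\right) = \left(6 + \left(3 \cdot 1 + \frac{5}{3}\right)\right) \left(-1\right) = \left(6 + \left(3 + \frac{5}{3}\right)\right) \left(-1\right) = \left(6 + \frac{14}{3}\right) \left(-1\right) = \frac{32}{3} \left(-1\right) = - \frac{32}{3}$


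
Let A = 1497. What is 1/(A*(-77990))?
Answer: -1/116751030 ≈ -8.5652e-9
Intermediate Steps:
1/(A*(-77990)) = 1/(1497*(-77990)) = (1/1497)*(-1/77990) = -1/116751030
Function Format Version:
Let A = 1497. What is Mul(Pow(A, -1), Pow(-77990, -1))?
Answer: Rational(-1, 116751030) ≈ -8.5652e-9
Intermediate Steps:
Mul(Pow(A, -1), Pow(-77990, -1)) = Mul(Pow(1497, -1), Pow(-77990, -1)) = Mul(Rational(1, 1497), Rational(-1, 77990)) = Rational(-1, 116751030)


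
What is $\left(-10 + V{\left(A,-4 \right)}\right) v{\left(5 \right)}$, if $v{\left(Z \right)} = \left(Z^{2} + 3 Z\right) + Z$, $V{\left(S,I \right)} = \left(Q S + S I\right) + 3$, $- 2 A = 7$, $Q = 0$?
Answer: $315$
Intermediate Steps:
$A = - \frac{7}{2}$ ($A = \left(- \frac{1}{2}\right) 7 = - \frac{7}{2} \approx -3.5$)
$V{\left(S,I \right)} = 3 + I S$ ($V{\left(S,I \right)} = \left(0 S + S I\right) + 3 = \left(0 + I S\right) + 3 = I S + 3 = 3 + I S$)
$v{\left(Z \right)} = Z^{2} + 4 Z$
$\left(-10 + V{\left(A,-4 \right)}\right) v{\left(5 \right)} = \left(-10 + \left(3 - -14\right)\right) 5 \left(4 + 5\right) = \left(-10 + \left(3 + 14\right)\right) 5 \cdot 9 = \left(-10 + 17\right) 45 = 7 \cdot 45 = 315$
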